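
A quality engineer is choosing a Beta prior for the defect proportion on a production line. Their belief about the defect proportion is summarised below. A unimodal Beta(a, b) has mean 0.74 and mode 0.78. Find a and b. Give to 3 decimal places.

a = 10.360, b = 3.640

With s = a+b: μ = a/s and mode = (a−1)/(s−2). Eliminating a = μs,
μs − 1 = m(s−2) ⇒ s(μ−m) = 1−2m ⇒ s = -0.56/-0.04 = 14.0000.
So a = μs = 10.360, b = (1−μ)s = 3.640.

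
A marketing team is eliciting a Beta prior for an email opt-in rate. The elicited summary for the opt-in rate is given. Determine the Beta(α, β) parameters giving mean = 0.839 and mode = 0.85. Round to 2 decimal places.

With s = α+β: μ = α/s and mode = (α−1)/(s−2). Eliminating α = μs,
μs − 1 = m(s−2) ⇒ s(μ−m) = 1−2m ⇒ s = -0.70/-0.011 = 63.6364.
So α = μs = 53.39, β = (1−μ)s = 10.25.

α = 53.39, β = 10.25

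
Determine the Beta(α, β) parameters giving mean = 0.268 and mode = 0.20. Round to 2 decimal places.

With s = α+β: μ = α/s and mode = (α−1)/(s−2). Eliminating α = μs,
μs − 1 = m(s−2) ⇒ s(μ−m) = 1−2m ⇒ s = 0.60/0.068 = 8.8235.
So α = μs = 2.36, β = (1−μ)s = 6.46.

α = 2.36, β = 6.46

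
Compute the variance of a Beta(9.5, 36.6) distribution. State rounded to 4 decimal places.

Var = αβ/[(α+β)²(α+β+1)] = (9.5×36.6)/(46.1²×47.1) = 347.70/100097.391 = 0.0035.

0.0035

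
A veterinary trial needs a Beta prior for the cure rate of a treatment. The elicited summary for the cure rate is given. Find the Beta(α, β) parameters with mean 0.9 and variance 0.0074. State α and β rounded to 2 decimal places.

Write ν = α+β; then α = μν and Var = μ(1−μ)/(ν+1).
ν = μ(1−μ)/Var − 1 = 0.09/0.0074 − 1 = 11.1622.
α = 0.9·11.1622 = 10.05, β = 0.1·11.1622 = 1.12.

α = 10.05, β = 1.12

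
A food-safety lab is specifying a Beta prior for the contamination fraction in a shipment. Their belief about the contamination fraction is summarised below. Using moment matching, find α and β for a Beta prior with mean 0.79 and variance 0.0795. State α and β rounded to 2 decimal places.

Let s = α+β. The Beta variance is μ(1−μ)/(s+1).
So s+1 = μ(1−μ)/σ² = (0.79×0.21)/0.0795 = 0.1659/0.0795 = 2.0868, giving s = 1.0868.
Then α = μs = 0.79×1.0868 = 0.86 and β = (1−μ)s = 0.21×1.0868 = 0.23.

α = 0.86, β = 0.23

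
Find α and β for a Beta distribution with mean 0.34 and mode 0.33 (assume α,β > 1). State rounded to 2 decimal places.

With s = α+β: μ = α/s and mode = (α−1)/(s−2). Eliminating α = μs,
μs − 1 = m(s−2) ⇒ s(μ−m) = 1−2m ⇒ s = 0.34/0.01 = 34.0000.
So α = μs = 11.56, β = (1−μ)s = 22.44.

α = 11.56, β = 22.44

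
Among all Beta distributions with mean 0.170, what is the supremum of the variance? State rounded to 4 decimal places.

0.1411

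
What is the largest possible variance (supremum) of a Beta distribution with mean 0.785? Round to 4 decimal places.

For fixed mean μ the Beta variance is μ(1−μ)/(α+β+1), increasing as α+β decreases.
Its least upper bound (not attained) is μ(1−μ) = 0.785·0.215 = 0.1688.

0.1688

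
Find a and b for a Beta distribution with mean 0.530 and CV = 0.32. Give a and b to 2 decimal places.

Var = (CV·μ)² = (0.32×0.530)² = 0.028764.
a+b = μ(1−μ)/Var − 1 = 0.249100/0.028764 − 1 = 7.6601.
Thus a = 0.530·7.6601 = 4.06 and b = 0.470·7.6601 = 3.60.

a = 4.06, b = 3.60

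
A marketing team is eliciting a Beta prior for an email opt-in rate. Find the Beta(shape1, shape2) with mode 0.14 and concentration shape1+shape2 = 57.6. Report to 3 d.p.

For shape1,shape2>1 the mode is (shape1−1)/(shape1+shape2−2), so shape1 = mode·(κ−2)+1 = 0.14×55.6+1 = 8.784.
And shape2 = (1−mode)·(κ−2)+1 = 0.86×55.6+1 = 48.816.

shape1 = 8.784, shape2 = 48.816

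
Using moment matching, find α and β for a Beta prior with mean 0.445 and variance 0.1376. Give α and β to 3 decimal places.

Let s = α+β. The Beta variance is μ(1−μ)/(s+1).
So s+1 = μ(1−μ)/σ² = (0.445×0.555)/0.1376 = 0.246975/0.1376 = 1.7949, giving s = 0.7949.
Then α = μs = 0.445×0.7949 = 0.354 and β = (1−μ)s = 0.555×0.7949 = 0.441.

α = 0.354, β = 0.441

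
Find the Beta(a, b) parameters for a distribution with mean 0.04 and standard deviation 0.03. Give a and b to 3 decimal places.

Variance = 0.03² = 0.0009. The moment-matching identity a+b = μ(1−μ)/Var − 1 gives
a+b = 0.0384/0.0009 − 1 = 41.6667, so a = μ·41.6667 = 1.667 and b = (1−μ)·41.6667 = 40.000.

a = 1.667, b = 40.000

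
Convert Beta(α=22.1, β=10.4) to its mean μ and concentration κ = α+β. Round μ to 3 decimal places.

μ = 0.680, κ = 32.5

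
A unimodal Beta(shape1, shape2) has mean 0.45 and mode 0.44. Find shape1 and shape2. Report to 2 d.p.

shape1 = 5.40, shape2 = 6.60

Let s = shape1+shape2. Mean gives shape1 = μs = 0.45s; mode gives (shape1−1)/(s−2) = 0.44.
Substituting: 0.45s − 1 = 0.44(s−2) = 0.44s − 0.88, so 0.01s = 0.12 and s = 12.0000.
Then shape1 = 0.45×12.0000 = 5.40 and shape2 = s−shape1 = 6.60.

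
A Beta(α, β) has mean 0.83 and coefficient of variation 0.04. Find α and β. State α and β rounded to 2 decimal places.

α = 105.42, β = 21.59

σ = CV·μ = 0.04×0.83 = 0.03320, so σ² = 0.001102.
s+1 = μ(1−μ)/σ² = 0.1411/0.001102 = 128.0120, so s = α+β = 127.0120.
α = μs = 105.42, β = (1−μ)s = 21.59.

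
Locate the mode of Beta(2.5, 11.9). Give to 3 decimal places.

0.121

The density x^(α−1)(1−x)^(β−1) is maximised at (α−1)/(α+β−2) = 1.5/12.4 = 0.121.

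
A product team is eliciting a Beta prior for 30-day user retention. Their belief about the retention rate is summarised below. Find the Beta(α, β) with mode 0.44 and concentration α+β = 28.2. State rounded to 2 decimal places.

α = 12.53, β = 15.67

For α,β>1 the mode is (α−1)/(α+β−2), so α = mode·(κ−2)+1 = 0.44×26.2+1 = 12.53.
And β = (1−mode)·(κ−2)+1 = 0.56×26.2+1 = 15.67.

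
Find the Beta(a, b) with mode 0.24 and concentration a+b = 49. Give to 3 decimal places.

a = 12.280, b = 36.720

Since the density peak of Beta(a,b) is at (a−1)/(a+b−2),
a = 1 + 0.24(49−2) = 12.280 and b = 49 − 12.280 = 36.720.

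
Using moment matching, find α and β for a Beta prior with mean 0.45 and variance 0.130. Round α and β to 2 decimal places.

By moment matching, α+β = μ(1−μ)/σ² − 1 = (0.45·0.55)/0.130 − 1 = 1.9038 − 1 = 0.9038.
Since α/(α+β) = μ, α = 0.45·0.9038 = 0.41 and β = 0.55·0.9038 = 0.50.

α = 0.41, β = 0.50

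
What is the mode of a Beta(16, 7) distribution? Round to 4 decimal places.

With α,β > 1, mode = (α−1)/(α+β−2) = 15/21 = 0.7143.

0.7143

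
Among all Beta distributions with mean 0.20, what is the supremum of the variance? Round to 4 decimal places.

For fixed mean μ the Beta variance is μ(1−μ)/(α+β+1), increasing as α+β decreases.
Its least upper bound (not attained) is μ(1−μ) = 0.20·0.80 = 0.1600.

0.1600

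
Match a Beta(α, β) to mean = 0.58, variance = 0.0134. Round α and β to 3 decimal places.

Write ν = α+β; then α = μν and Var = μ(1−μ)/(ν+1).
ν = μ(1−μ)/Var − 1 = 0.2436/0.0134 − 1 = 17.1791.
α = 0.58·17.1791 = 9.964, β = 0.42·17.1791 = 7.215.

α = 9.964, β = 7.215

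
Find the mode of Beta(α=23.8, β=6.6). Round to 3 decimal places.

The density x^(α−1)(1−x)^(β−1) is maximised at (α−1)/(α+β−2) = 22.8/28.4 = 0.803.

0.803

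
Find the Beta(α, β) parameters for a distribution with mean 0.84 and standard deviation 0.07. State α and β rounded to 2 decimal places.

σ² = 0.07² = 0.0049.
With s = α+β, Var = μ(1−μ)/(s+1), so s+1 = (0.84×0.16)/0.0049 = 27.4286 and s = 26.4286.
α = μs = 22.20, β = (1−μ)s = 4.23.

α = 22.20, β = 4.23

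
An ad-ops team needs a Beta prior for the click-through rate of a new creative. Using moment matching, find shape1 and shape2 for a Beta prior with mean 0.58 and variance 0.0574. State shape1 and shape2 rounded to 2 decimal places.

shape1 = 1.88, shape2 = 1.36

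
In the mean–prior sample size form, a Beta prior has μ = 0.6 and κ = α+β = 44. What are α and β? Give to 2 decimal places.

α = 26.40, β = 17.60

α = μκ = 0.6×44 = 26.40 and β = (1−μ)κ = 0.4×44 = 17.60.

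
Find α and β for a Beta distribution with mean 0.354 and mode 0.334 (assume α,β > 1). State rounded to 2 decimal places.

α = 5.88, β = 10.72

With s = α+β: μ = α/s and mode = (α−1)/(s−2). Eliminating α = μs,
μs − 1 = m(s−2) ⇒ s(μ−m) = 1−2m ⇒ s = 0.332/0.020 = 16.6000.
So α = μs = 5.88, β = (1−μ)s = 10.72.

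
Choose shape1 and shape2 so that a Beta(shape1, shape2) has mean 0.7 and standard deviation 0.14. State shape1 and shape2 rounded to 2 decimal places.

First σ² = 0.0196. Setting shape1 = μn, shape2 = (1−μ)n with n = shape1+shape2,
μ(1−μ)/(n+1) = 0.0196 ⇒ n+1 = 0.21/0.0196 = 10.7143 ⇒ n = 9.7143.
Hence shape1 = 0.7×9.7143 = 6.80, shape2 = 0.3×9.7143 = 2.91.

shape1 = 6.80, shape2 = 2.91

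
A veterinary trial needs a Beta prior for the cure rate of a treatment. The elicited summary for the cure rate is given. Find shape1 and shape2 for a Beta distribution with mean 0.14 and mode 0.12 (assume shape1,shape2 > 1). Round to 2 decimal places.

With s = shape1+shape2: μ = shape1/s and mode = (shape1−1)/(s−2). Eliminating shape1 = μs,
μs − 1 = m(s−2) ⇒ s(μ−m) = 1−2m ⇒ s = 0.76/0.02 = 38.0000.
So shape1 = μs = 5.32, shape2 = (1−μ)s = 32.68.

shape1 = 5.32, shape2 = 32.68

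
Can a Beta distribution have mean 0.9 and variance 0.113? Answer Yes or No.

No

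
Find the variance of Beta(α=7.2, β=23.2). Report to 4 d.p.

0.0058

μ = 7.2/30.4 = 0.236842; Var = μ(1−μ)/(α+β+1) = 0.1807479/31.4 = 0.0058.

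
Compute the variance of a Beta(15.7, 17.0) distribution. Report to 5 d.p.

μ = 15.7/32.7 = 0.480122; Var = μ(1−μ)/(α+β+1) = 0.2496049/33.7 = 0.00741.

0.00741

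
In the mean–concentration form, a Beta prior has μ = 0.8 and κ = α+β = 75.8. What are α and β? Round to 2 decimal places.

Split κ in proportion μ : (1−μ): α = 0.8·75.8 = 60.64, β = 75.8 − 60.64 = 15.16.

α = 60.64, β = 15.16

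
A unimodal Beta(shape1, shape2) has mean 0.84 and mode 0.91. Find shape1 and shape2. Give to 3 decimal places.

Let s = shape1+shape2. Mean gives shape1 = μs = 0.84s; mode gives (shape1−1)/(s−2) = 0.91.
Substituting: 0.84s − 1 = 0.91(s−2) = 0.91s − 1.82, so -0.07s = -0.82 and s = 11.7143.
Then shape1 = 0.84×11.7143 = 9.840 and shape2 = s−shape1 = 1.874.

shape1 = 9.840, shape2 = 1.874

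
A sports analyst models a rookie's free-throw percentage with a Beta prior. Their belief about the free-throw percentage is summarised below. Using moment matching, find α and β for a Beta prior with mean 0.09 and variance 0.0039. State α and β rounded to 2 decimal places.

Write ν = α+β; then α = μν and Var = μ(1−μ)/(ν+1).
ν = μ(1−μ)/Var − 1 = 0.0819/0.0039 − 1 = 20.0000.
α = 0.09·20.0000 = 1.80, β = 0.91·20.0000 = 18.20.

α = 1.80, β = 18.20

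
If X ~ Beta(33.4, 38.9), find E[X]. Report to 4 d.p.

The Beta mean is α/(α+β) = 33.4/(33.4+38.9) = 0.4620.

0.4620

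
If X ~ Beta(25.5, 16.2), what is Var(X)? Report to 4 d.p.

0.0056

μ = 25.5/41.7 = 0.611511; Var = μ(1−μ)/(α+β+1) = 0.2375653/42.7 = 0.0056.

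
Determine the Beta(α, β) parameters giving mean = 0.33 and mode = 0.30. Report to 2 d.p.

α = 4.40, β = 8.93

Let s = α+β. Mean gives α = μs = 0.33s; mode gives (α−1)/(s−2) = 0.30.
Substituting: 0.33s − 1 = 0.30(s−2) = 0.30s − 0.60, so 0.03s = 0.40 and s = 13.3333.
Then α = 0.33×13.3333 = 4.40 and β = s−α = 8.93.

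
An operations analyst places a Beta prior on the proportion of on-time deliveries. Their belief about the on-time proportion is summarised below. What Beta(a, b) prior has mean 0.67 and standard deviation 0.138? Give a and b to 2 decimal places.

a = 7.11, b = 3.50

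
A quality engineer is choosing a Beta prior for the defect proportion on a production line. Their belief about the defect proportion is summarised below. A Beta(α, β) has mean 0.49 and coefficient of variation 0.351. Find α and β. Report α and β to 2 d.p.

α = 3.65, β = 3.80

Var = (CV·μ)² = (0.351×0.49)² = 0.029581.
α+β = μ(1−μ)/Var − 1 = 0.2499/0.029581 − 1 = 7.4481.
Thus α = 0.49·7.4481 = 3.65 and β = 0.51·7.4481 = 3.80.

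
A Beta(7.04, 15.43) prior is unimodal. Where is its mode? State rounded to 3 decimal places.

0.295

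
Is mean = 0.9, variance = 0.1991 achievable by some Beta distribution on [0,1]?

No

A Beta with mean μ has variance μ(1−μ)/(α+β+1) < μ(1−μ).
Here μ(1−μ) = 0.9×0.1 = 0.09, and 0.1991 ≥ 0.09.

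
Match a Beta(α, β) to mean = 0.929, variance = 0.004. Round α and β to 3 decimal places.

α = 14.390, β = 1.100

By moment matching, α+β = μ(1−μ)/σ² − 1 = (0.929·0.071)/0.004 − 1 = 16.4897 − 1 = 15.4897.
Since α/(α+β) = μ, α = 0.929·15.4897 = 14.390 and β = 0.071·15.4897 = 1.100.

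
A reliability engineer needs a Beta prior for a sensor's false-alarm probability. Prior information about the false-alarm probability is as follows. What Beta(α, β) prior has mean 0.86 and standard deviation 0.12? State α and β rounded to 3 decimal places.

α = 6.331, β = 1.031

Variance = 0.12² = 0.0144. The moment-matching identity α+β = μ(1−μ)/Var − 1 gives
α+β = 0.1204/0.0144 − 1 = 7.3611, so α = μ·7.3611 = 6.331 and β = (1−μ)·7.3611 = 1.031.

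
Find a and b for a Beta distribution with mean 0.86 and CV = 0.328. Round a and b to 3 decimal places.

a = 0.441, b = 0.072

Var = (CV·μ)² = (0.328×0.86)² = 0.079569.
a+b = μ(1−μ)/Var − 1 = 0.1204/0.079569 − 1 = 0.5131.
Thus a = 0.86·0.5131 = 0.441 and b = 0.14·0.5131 = 0.072.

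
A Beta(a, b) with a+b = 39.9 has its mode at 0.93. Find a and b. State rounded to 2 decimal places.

Since the density peak of Beta(a,b) is at (a−1)/(a+b−2),
a = 1 + 0.93(39.9−2) = 36.25 and b = 39.9 − 36.25 = 3.65.

a = 36.25, b = 3.65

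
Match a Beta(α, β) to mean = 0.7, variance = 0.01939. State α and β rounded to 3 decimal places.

α = 6.881, β = 2.949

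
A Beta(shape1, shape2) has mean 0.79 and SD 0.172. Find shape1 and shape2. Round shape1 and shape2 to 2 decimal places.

Variance = 0.172² = 0.029584. The moment-matching identity shape1+shape2 = μ(1−μ)/Var − 1 gives
shape1+shape2 = 0.1659/0.029584 − 1 = 4.6078, so shape1 = μ·4.6078 = 3.64 and shape2 = (1−μ)·4.6078 = 0.97.

shape1 = 3.64, shape2 = 0.97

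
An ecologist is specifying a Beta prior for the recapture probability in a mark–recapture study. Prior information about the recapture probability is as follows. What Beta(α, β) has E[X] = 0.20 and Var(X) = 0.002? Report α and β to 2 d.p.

Write ν = α+β; then α = μν and Var = μ(1−μ)/(ν+1).
ν = μ(1−μ)/Var − 1 = 0.1600/0.002 − 1 = 79.0000.
α = 0.20·79.0000 = 15.80, β = 0.80·79.0000 = 63.20.

α = 15.80, β = 63.20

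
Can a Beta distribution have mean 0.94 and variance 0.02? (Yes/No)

Yes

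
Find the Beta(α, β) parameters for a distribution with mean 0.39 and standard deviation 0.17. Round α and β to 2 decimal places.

σ² = 0.17² = 0.0289.
With s = α+β, Var = μ(1−μ)/(s+1), so s+1 = (0.39×0.61)/0.0289 = 8.2318 and s = 7.2318.
α = μs = 2.82, β = (1−μ)s = 4.41.

α = 2.82, β = 4.41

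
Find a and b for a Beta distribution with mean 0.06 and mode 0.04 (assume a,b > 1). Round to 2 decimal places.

a = 2.76, b = 43.24

With s = a+b: μ = a/s and mode = (a−1)/(s−2). Eliminating a = μs,
μs − 1 = m(s−2) ⇒ s(μ−m) = 1−2m ⇒ s = 0.92/0.02 = 46.0000.
So a = μs = 2.76, b = (1−μ)s = 43.24.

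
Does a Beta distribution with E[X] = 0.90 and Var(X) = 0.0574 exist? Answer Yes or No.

Yes

The Beta variance bound is σ² < μ(1−μ).
Here μ(1−μ) = 0.90×0.10 = 0.0900, and 0.0574 < 0.0900.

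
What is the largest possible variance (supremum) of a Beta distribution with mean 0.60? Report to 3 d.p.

For fixed mean μ the Beta variance is μ(1−μ)/(α+β+1), increasing as α+β decreases.
Its least upper bound (not attained) is μ(1−μ) = 0.60·0.40 = 0.240.

0.240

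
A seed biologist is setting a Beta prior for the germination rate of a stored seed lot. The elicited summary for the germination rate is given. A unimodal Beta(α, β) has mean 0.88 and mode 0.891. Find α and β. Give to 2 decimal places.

Let s = α+β. Mean gives α = μs = 0.88s; mode gives (α−1)/(s−2) = 0.891.
Substituting: 0.88s − 1 = 0.891(s−2) = 0.891s − 1.782, so -0.011s = -0.782 and s = 71.0909.
Then α = 0.88×71.0909 = 62.56 and β = s−α = 8.53.

α = 62.56, β = 8.53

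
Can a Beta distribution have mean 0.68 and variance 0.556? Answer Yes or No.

No

The Beta variance bound is σ² < μ(1−μ).
Here μ(1−μ) = 0.68×0.32 = 0.2176, and 0.556 ≥ 0.2176.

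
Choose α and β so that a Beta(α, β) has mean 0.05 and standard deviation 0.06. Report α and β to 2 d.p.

Variance = 0.06² = 0.0036. The moment-matching identity α+β = μ(1−μ)/Var − 1 gives
α+β = 0.0475/0.0036 − 1 = 12.1944, so α = μ·12.1944 = 0.61 and β = (1−μ)·12.1944 = 11.58.

α = 0.61, β = 11.58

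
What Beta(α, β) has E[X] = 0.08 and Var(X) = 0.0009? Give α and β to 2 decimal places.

Write ν = α+β; then α = μν and Var = μ(1−μ)/(ν+1).
ν = μ(1−μ)/Var − 1 = 0.0736/0.0009 − 1 = 80.7778.
α = 0.08·80.7778 = 6.46, β = 0.92·80.7778 = 74.32.

α = 6.46, β = 74.32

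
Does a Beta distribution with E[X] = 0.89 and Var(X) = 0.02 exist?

The Beta variance bound is σ² < μ(1−μ).
Here μ(1−μ) = 0.89×0.11 = 0.0979, and 0.02 < 0.0979.

Yes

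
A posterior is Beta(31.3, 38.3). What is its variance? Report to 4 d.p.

0.0035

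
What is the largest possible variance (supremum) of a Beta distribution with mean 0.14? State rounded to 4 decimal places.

Var = μ(1−μ)/(α+β+1), which approaches μ(1−μ) as α+β → 0.
So the supremum is μ(1−μ) = 0.14×0.86 = 0.1204.

0.1204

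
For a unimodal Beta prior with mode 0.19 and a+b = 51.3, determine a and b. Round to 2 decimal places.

a = 10.37, b = 40.93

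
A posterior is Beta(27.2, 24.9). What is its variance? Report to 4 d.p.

0.0047

μ = 27.2/52.1 = 0.522073; Var = μ(1−μ)/(α+β+1) = 0.2495128/53.1 = 0.0047.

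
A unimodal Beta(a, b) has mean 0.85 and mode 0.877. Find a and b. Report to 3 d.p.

With s = a+b: μ = a/s and mode = (a−1)/(s−2). Eliminating a = μs,
μs − 1 = m(s−2) ⇒ s(μ−m) = 1−2m ⇒ s = -0.754/-0.027 = 27.9259.
So a = μs = 23.737, b = (1−μ)s = 4.189.

a = 23.737, b = 4.189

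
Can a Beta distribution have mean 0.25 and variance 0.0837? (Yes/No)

For any Beta, Var(X) < E[X]·(1−E[X]).
Here μ(1−μ) = 0.25×0.75 = 0.1875, and 0.0837 < 0.1875.

Yes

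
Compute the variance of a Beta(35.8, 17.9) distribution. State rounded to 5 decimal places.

Var = αβ/[(α+β)²(α+β+1)] = (35.8×17.9)/(53.7²×54.7) = 640.82/157737.843 = 0.00406.

0.00406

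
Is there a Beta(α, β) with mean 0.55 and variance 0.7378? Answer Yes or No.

No

For any Beta, Var(X) < E[X]·(1−E[X]).
Here μ(1−μ) = 0.55×0.45 = 0.2475, and 0.7378 ≥ 0.2475.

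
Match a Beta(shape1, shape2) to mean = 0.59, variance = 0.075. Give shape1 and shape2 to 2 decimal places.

Write ν = shape1+shape2; then shape1 = μν and Var = μ(1−μ)/(ν+1).
ν = μ(1−μ)/Var − 1 = 0.2419/0.075 − 1 = 2.2253.
shape1 = 0.59·2.2253 = 1.31, shape2 = 0.41·2.2253 = 0.91.

shape1 = 1.31, shape2 = 0.91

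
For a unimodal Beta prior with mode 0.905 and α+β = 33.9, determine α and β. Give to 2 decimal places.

For α,β>1 the mode is (α−1)/(α+β−2), so α = mode·(κ−2)+1 = 0.905×31.9+1 = 29.87.
And β = (1−mode)·(κ−2)+1 = 0.095×31.9+1 = 4.03.

α = 29.87, β = 4.03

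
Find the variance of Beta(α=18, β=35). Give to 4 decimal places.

α+β = 53 and αβ = 630, so Var = αβ/[(α+β)²(α+β+1)] = 630/151686 = 0.0042.

0.0042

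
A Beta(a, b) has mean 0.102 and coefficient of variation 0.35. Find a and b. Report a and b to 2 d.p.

σ = CV·μ = 0.35×0.102 = 0.03570, so σ² = 0.001274.
s+1 = μ(1−μ)/σ² = 0.091596/0.001274 = 71.8687, so s = a+b = 70.8687.
a = μs = 7.23, b = (1−μ)s = 63.64.

a = 7.23, b = 63.64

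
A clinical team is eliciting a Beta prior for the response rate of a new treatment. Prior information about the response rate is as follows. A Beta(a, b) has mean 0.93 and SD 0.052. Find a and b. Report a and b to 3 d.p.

First σ² = 0.002704. Setting a = μn, b = (1−μ)n with n = a+b,
μ(1−μ)/(n+1) = 0.002704 ⇒ n+1 = 0.0651/0.002704 = 24.0754 ⇒ n = 23.0754.
Hence a = 0.93×23.0754 = 21.460, b = 0.07×23.0754 = 1.615.

a = 21.460, b = 1.615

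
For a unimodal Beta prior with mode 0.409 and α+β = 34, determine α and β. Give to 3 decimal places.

α = 14.088, β = 19.912

For α,β>1 the mode is (α−1)/(α+β−2), so α = mode·(κ−2)+1 = 0.409×32+1 = 14.088.
And β = (1−mode)·(κ−2)+1 = 0.591×32+1 = 19.912.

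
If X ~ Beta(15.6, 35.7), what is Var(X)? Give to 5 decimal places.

α+β = 51.3 and αβ = 556.92, so Var = αβ/[(α+β)²(α+β+1)] = 556.92/137637.387 = 0.00405.

0.00405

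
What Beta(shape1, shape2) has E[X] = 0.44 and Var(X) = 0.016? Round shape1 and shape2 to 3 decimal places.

shape1 = 6.336, shape2 = 8.064

Write ν = shape1+shape2; then shape1 = μν and Var = μ(1−μ)/(ν+1).
ν = μ(1−μ)/Var − 1 = 0.2464/0.016 − 1 = 14.4000.
shape1 = 0.44·14.4000 = 6.336, shape2 = 0.56·14.4000 = 8.064.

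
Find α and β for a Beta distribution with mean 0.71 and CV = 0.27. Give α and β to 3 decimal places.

σ = CV·μ = 0.27×0.71 = 0.19170, so σ² = 0.036749.
s+1 = μ(1−μ)/σ² = 0.2059/0.036749 = 5.6029, so s = α+β = 4.6029.
α = μs = 3.268, β = (1−μ)s = 1.335.

α = 3.268, β = 1.335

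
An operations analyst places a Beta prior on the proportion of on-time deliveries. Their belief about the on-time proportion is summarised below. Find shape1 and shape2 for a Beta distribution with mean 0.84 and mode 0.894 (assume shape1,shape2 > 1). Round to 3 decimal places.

shape1 = 12.258, shape2 = 2.335

Let s = shape1+shape2. Mean gives shape1 = μs = 0.84s; mode gives (shape1−1)/(s−2) = 0.894.
Substituting: 0.84s − 1 = 0.894(s−2) = 0.894s − 1.788, so -0.054s = -0.788 and s = 14.5926.
Then shape1 = 0.84×14.5926 = 12.258 and shape2 = s−shape1 = 2.335.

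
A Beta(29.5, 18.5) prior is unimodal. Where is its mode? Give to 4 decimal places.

The density x^(α−1)(1−x)^(β−1) is maximised at (α−1)/(α+β−2) = 28.5/46.0 = 0.6196.

0.6196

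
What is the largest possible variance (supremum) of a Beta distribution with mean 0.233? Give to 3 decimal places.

0.179

Var = μ(1−μ)/(α+β+1), which approaches μ(1−μ) as α+β → 0.
So the supremum is μ(1−μ) = 0.233×0.767 = 0.179.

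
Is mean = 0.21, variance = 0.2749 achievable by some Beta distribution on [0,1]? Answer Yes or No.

The Beta variance bound is σ² < μ(1−μ).
Here μ(1−μ) = 0.21×0.79 = 0.1659, and 0.2749 ≥ 0.1659.

No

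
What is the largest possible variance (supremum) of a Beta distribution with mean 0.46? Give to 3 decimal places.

Var = μ(1−μ)/(α+β+1), which approaches μ(1−μ) as α+β → 0.
So the supremum is μ(1−μ) = 0.46×0.54 = 0.248.

0.248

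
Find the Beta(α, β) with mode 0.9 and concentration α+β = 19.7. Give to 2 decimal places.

Mode = (α−1)/(κ−2) with κ = α+β, so α−1 = 0.9·17.7 = 15.93.
α = 16.93; β = κ − α = 2.77.

α = 16.93, β = 2.77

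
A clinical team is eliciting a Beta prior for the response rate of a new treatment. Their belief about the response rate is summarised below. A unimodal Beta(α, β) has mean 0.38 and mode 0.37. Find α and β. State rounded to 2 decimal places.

Let s = α+β. Mean gives α = μs = 0.38s; mode gives (α−1)/(s−2) = 0.37.
Substituting: 0.38s − 1 = 0.37(s−2) = 0.37s − 0.74, so 0.01s = 0.26 and s = 26.0000.
Then α = 0.38×26.0000 = 9.88 and β = s−α = 16.12.

α = 9.88, β = 16.12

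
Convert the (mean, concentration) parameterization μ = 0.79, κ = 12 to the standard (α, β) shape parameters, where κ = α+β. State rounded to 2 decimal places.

α = 9.48, β = 2.52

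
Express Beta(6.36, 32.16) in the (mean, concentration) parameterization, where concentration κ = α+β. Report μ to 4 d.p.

μ = 0.1651, κ = 38.52

κ = α+β = 6.36+32.16 = 38.52; μ = α/κ = 6.36/38.52 = 0.1651.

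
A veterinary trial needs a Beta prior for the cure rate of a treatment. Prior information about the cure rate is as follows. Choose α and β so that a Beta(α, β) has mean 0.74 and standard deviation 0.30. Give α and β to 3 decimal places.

α = 0.842, β = 0.296

First σ² = 0.0900. Setting α = μn, β = (1−μ)n with n = α+β,
μ(1−μ)/(n+1) = 0.0900 ⇒ n+1 = 0.1924/0.0900 = 2.1378 ⇒ n = 1.1378.
Hence α = 0.74×1.1378 = 0.842, β = 0.26×1.1378 = 0.296.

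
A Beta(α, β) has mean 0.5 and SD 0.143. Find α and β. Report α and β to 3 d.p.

Variance = 0.143² = 0.020449. The moment-matching identity α+β = μ(1−μ)/Var − 1 gives
α+β = 0.25/0.020449 − 1 = 11.2255, so α = μ·11.2255 = 5.613 and β = (1−μ)·11.2255 = 5.613.

α = 5.613, β = 5.613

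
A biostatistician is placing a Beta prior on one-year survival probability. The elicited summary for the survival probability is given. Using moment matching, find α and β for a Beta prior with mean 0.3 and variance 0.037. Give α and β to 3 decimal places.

Write ν = α+β; then α = μν and Var = μ(1−μ)/(ν+1).
ν = μ(1−μ)/Var − 1 = 0.21/0.037 − 1 = 4.6757.
α = 0.3·4.6757 = 1.403, β = 0.7·4.6757 = 3.273.

α = 1.403, β = 3.273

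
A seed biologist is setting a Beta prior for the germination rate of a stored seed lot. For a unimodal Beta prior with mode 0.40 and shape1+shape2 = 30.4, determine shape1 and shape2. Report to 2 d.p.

shape1 = 12.36, shape2 = 18.04

Mode = (shape1−1)/(κ−2) with κ = shape1+shape2, so shape1−1 = 0.40·28.4 = 11.36.
shape1 = 12.36; shape2 = κ − shape1 = 18.04.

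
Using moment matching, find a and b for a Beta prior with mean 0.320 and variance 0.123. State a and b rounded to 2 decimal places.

a = 0.25, b = 0.52

Let s = a+b. The Beta variance is μ(1−μ)/(s+1).
So s+1 = μ(1−μ)/σ² = (0.320×0.680)/0.123 = 0.217600/0.123 = 1.7691, giving s = 0.7691.
Then a = μs = 0.320×0.7691 = 0.25 and b = (1−μ)s = 0.680×0.7691 = 0.52.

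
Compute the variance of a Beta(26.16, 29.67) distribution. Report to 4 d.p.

α+β = 55.83 and αβ = 776.1672, so Var = αβ/[(α+β)²(α+β+1)] = 776.1672/177138.479187 = 0.0044.

0.0044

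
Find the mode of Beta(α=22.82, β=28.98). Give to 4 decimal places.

The density x^(α−1)(1−x)^(β−1) is maximised at (α−1)/(α+β−2) = 21.82/49.80 = 0.4382.

0.4382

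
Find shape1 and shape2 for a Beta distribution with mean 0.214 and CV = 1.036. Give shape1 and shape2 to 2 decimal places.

shape1 = 0.52, shape2 = 1.90

Var = (CV·μ)² = (1.036×0.214)² = 0.049153.
shape1+shape2 = μ(1−μ)/Var − 1 = 0.168204/0.049153 − 1 = 2.4221.
Thus shape1 = 0.214·2.4221 = 0.52 and shape2 = 0.786·2.4221 = 1.90.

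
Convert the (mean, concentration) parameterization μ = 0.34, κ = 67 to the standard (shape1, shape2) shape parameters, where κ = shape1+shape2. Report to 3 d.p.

shape1 = μκ = 0.34×67 = 22.780 and shape2 = (1−μ)κ = 0.66×67 = 44.220.

shape1 = 22.780, shape2 = 44.220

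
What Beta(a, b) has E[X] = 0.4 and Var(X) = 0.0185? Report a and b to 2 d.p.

a = 4.79, b = 7.18

Let s = a+b. The Beta variance is μ(1−μ)/(s+1).
So s+1 = μ(1−μ)/σ² = (0.4×0.6)/0.0185 = 0.24/0.0185 = 12.9730, giving s = 11.9730.
Then a = μs = 0.4×11.9730 = 4.79 and b = (1−μ)s = 0.6×11.9730 = 7.18.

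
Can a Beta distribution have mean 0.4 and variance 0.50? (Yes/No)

For any Beta, Var(X) < E[X]·(1−E[X]).
Here μ(1−μ) = 0.4×0.6 = 0.24, and 0.50 ≥ 0.24.

No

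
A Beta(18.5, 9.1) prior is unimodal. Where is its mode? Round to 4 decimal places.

0.6836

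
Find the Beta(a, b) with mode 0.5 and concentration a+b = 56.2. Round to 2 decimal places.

a = 28.10, b = 28.10

Mode = (a−1)/(κ−2) with κ = a+b, so a−1 = 0.5·54.2 = 27.10.
a = 28.10; b = κ − a = 28.10.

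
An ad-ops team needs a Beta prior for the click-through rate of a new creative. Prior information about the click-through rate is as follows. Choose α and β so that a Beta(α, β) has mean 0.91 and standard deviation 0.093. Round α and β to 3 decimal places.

α = 7.707, β = 0.762

σ² = 0.093² = 0.008649.
With s = α+β, Var = μ(1−μ)/(s+1), so s+1 = (0.91×0.09)/0.008649 = 9.4693 and s = 8.4693.
α = μs = 7.707, β = (1−μ)s = 0.762.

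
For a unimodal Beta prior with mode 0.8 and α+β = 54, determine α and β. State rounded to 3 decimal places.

α = 42.600, β = 11.400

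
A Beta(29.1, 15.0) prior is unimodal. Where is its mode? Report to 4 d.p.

0.6675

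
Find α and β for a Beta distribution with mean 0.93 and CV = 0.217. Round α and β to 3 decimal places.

σ = CV·μ = 0.217×0.93 = 0.20181, so σ² = 0.040727.
s+1 = μ(1−μ)/σ² = 0.0651/0.040727 = 1.5984, so s = α+β = 0.5984.
α = μs = 0.557, β = (1−μ)s = 0.042.

α = 0.557, β = 0.042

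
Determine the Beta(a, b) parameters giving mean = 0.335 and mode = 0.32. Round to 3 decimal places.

a = 8.040, b = 15.960

With s = a+b: μ = a/s and mode = (a−1)/(s−2). Eliminating a = μs,
μs − 1 = m(s−2) ⇒ s(μ−m) = 1−2m ⇒ s = 0.36/0.015 = 24.0000.
So a = μs = 8.040, b = (1−μ)s = 15.960.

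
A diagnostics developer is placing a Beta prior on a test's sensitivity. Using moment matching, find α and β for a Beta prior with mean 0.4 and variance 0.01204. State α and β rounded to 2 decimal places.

α = 7.57, β = 11.36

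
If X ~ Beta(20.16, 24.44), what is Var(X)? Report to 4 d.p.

Var = αβ/[(α+β)²(α+β+1)] = (20.16×24.44)/(44.60²×45.60) = 492.7104/90705.696000 = 0.0054.

0.0054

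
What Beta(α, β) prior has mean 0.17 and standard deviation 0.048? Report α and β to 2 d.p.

σ² = 0.048² = 0.002304.
With s = α+β, Var = μ(1−μ)/(s+1), so s+1 = (0.17×0.83)/0.002304 = 61.2413 and s = 60.2413.
α = μs = 10.24, β = (1−μ)s = 50.00.

α = 10.24, β = 50.00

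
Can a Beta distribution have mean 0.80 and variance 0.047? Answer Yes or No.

Yes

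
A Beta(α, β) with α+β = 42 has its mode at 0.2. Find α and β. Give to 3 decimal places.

Since the density peak of Beta(α,β) is at (α−1)/(α+β−2),
α = 1 + 0.2(42−2) = 9.000 and β = 42 − 9.000 = 33.000.

α = 9.000, β = 33.000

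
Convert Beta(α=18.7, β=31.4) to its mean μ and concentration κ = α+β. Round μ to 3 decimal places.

κ = α+β = 18.7+31.4 = 50.1; μ = α/κ = 18.7/50.1 = 0.373.

μ = 0.373, κ = 50.1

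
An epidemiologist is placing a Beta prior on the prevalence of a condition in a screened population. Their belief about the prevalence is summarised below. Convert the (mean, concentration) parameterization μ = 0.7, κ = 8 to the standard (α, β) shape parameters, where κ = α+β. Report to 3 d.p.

Split κ in proportion μ : (1−μ): α = 0.7·8 = 5.600, β = 8 − 5.600 = 2.400.

α = 5.600, β = 2.400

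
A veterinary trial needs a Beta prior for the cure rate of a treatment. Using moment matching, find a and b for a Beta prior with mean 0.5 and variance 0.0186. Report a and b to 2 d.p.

a = 6.22, b = 6.22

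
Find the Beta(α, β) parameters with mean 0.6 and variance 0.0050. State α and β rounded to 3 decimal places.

Let s = α+β. The Beta variance is μ(1−μ)/(s+1).
So s+1 = μ(1−μ)/σ² = (0.6×0.4)/0.0050 = 0.24/0.0050 = 48.0000, giving s = 47.0000.
Then α = μs = 0.6×47.0000 = 28.200 and β = (1−μ)s = 0.4×47.0000 = 18.800.

α = 28.200, β = 18.800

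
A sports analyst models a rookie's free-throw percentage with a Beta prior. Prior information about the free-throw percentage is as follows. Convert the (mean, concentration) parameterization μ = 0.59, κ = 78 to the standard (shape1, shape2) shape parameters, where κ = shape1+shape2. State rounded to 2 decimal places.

shape1 = 46.02, shape2 = 31.98

Split κ in proportion μ : (1−μ): shape1 = 0.59·78 = 46.02, shape2 = 78 − 46.02 = 31.98.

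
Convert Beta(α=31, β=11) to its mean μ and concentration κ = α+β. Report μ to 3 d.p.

μ = 0.738, κ = 42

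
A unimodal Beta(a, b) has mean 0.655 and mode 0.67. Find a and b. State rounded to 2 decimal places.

With s = a+b: μ = a/s and mode = (a−1)/(s−2). Eliminating a = μs,
μs − 1 = m(s−2) ⇒ s(μ−m) = 1−2m ⇒ s = -0.34/-0.015 = 22.6667.
So a = μs = 14.85, b = (1−μ)s = 7.82.

a = 14.85, b = 7.82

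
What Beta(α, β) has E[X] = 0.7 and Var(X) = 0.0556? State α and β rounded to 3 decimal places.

α = 1.944, β = 0.833

By moment matching, α+β = μ(1−μ)/σ² − 1 = (0.7·0.3)/0.0556 − 1 = 3.7770 − 1 = 2.7770.
Since α/(α+β) = μ, α = 0.7·2.7770 = 1.944 and β = 0.3·2.7770 = 0.833.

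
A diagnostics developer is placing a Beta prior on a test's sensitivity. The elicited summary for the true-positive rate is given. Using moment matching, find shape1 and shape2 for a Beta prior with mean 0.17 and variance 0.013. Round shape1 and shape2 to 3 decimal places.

shape1 = 1.675, shape2 = 8.179

By moment matching, shape1+shape2 = μ(1−μ)/σ² − 1 = (0.17·0.83)/0.013 − 1 = 10.8538 − 1 = 9.8538.
Since shape1/(shape1+shape2) = μ, shape1 = 0.17·9.8538 = 1.675 and shape2 = 0.83·9.8538 = 8.179.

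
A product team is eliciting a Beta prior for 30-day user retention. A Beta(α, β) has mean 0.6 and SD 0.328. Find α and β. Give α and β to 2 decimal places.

α = 0.74, β = 0.49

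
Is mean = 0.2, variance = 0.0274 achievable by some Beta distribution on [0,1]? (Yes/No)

Yes

For any Beta, Var(X) < E[X]·(1−E[X]).
Here μ(1−μ) = 0.2×0.8 = 0.16, and 0.0274 < 0.16.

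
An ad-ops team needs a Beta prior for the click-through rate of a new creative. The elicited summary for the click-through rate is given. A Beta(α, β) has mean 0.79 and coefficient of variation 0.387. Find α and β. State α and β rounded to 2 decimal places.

Var = (CV·μ)² = (0.387×0.79)² = 0.093471.
α+β = μ(1−μ)/Var − 1 = 0.1659/0.093471 − 1 = 0.7749.
Thus α = 0.79·0.7749 = 0.61 and β = 0.21·0.7749 = 0.16.

α = 0.61, β = 0.16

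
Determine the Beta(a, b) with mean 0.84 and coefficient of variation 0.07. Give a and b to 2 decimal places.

a = 31.81, b = 6.06

Var = (CV·μ)² = (0.07×0.84)² = 0.003457.
a+b = μ(1−μ)/Var − 1 = 0.1344/0.003457 − 1 = 37.8727.
Thus a = 0.84·37.8727 = 31.81 and b = 0.16·37.8727 = 6.06.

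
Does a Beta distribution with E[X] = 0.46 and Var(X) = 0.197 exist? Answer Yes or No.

Yes

The Beta variance bound is σ² < μ(1−μ).
Here μ(1−μ) = 0.46×0.54 = 0.2484, and 0.197 < 0.2484.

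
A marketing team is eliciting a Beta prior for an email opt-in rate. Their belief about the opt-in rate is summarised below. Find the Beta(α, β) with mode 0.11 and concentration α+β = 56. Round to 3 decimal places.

Since the density peak of Beta(α,β) is at (α−1)/(α+β−2),
α = 1 + 0.11(56−2) = 6.940 and β = 56 − 6.940 = 49.060.

α = 6.940, β = 49.060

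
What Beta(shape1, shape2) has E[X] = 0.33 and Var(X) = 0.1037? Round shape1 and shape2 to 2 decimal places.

shape1 = 0.37, shape2 = 0.76

Write ν = shape1+shape2; then shape1 = μν and Var = μ(1−μ)/(ν+1).
ν = μ(1−μ)/Var − 1 = 0.2211/0.1037 − 1 = 1.1321.
shape1 = 0.33·1.1321 = 0.37, shape2 = 0.67·1.1321 = 0.76.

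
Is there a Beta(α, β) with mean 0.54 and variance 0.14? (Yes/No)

The Beta variance bound is σ² < μ(1−μ).
Here μ(1−μ) = 0.54×0.46 = 0.2484, and 0.14 < 0.2484.

Yes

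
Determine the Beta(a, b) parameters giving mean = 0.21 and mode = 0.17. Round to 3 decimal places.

With s = a+b: μ = a/s and mode = (a−1)/(s−2). Eliminating a = μs,
μs − 1 = m(s−2) ⇒ s(μ−m) = 1−2m ⇒ s = 0.66/0.04 = 16.5000.
So a = μs = 3.465, b = (1−μ)s = 13.035.

a = 3.465, b = 13.035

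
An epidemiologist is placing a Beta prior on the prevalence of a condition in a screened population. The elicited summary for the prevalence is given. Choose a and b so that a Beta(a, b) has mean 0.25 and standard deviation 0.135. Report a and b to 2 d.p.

a = 2.32, b = 6.97

σ² = 0.135² = 0.018225.
With s = a+b, Var = μ(1−μ)/(s+1), so s+1 = (0.25×0.75)/0.018225 = 10.2881 and s = 9.2881.
a = μs = 2.32, b = (1−μ)s = 6.97.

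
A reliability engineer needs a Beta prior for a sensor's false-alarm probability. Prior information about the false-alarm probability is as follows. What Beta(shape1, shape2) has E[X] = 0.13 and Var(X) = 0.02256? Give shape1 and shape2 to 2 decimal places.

shape1 = 0.52, shape2 = 3.49

Write ν = shape1+shape2; then shape1 = μν and Var = μ(1−μ)/(ν+1).
ν = μ(1−μ)/Var − 1 = 0.1131/0.02256 − 1 = 4.0133.
shape1 = 0.13·4.0133 = 0.52, shape2 = 0.87·4.0133 = 3.49.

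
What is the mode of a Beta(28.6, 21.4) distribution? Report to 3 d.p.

The density x^(α−1)(1−x)^(β−1) is maximised at (α−1)/(α+β−2) = 27.6/48.0 = 0.575.

0.575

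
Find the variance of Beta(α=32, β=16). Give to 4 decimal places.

μ = 32/48 = 0.666667; Var = μ(1−μ)/(α+β+1) = 0.2222222/49 = 0.0045.

0.0045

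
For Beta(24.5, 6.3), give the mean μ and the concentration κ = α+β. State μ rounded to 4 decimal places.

μ = 0.7955, κ = 30.8

κ = α+β = 24.5+6.3 = 30.8; μ = α/κ = 24.5/30.8 = 0.7955.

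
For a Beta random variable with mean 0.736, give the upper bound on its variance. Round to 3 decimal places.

For fixed mean μ the Beta variance is μ(1−μ)/(α+β+1), increasing as α+β decreases.
Its least upper bound (not attained) is μ(1−μ) = 0.736·0.264 = 0.194.

0.194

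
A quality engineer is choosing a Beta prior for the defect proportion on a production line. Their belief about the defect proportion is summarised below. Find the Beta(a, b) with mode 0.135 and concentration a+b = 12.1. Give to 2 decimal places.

For a,b>1 the mode is (a−1)/(a+b−2), so a = mode·(κ−2)+1 = 0.135×10.1+1 = 2.36.
And b = (1−mode)·(κ−2)+1 = 0.865×10.1+1 = 9.74.

a = 2.36, b = 9.74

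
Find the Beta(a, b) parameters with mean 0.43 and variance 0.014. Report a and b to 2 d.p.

Write ν = a+b; then a = μν and Var = μ(1−μ)/(ν+1).
ν = μ(1−μ)/Var − 1 = 0.2451/0.014 − 1 = 16.5071.
a = 0.43·16.5071 = 7.10, b = 0.57·16.5071 = 9.41.

a = 7.10, b = 9.41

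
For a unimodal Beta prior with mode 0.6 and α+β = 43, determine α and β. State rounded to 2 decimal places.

α = 25.60, β = 17.40

For α,β>1 the mode is (α−1)/(α+β−2), so α = mode·(κ−2)+1 = 0.6×41+1 = 25.60.
And β = (1−mode)·(κ−2)+1 = 0.4×41+1 = 17.40.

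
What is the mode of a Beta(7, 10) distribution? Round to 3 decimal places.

0.400

The density x^(α−1)(1−x)^(β−1) is maximised at (α−1)/(α+β−2) = 6/15 = 0.400.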